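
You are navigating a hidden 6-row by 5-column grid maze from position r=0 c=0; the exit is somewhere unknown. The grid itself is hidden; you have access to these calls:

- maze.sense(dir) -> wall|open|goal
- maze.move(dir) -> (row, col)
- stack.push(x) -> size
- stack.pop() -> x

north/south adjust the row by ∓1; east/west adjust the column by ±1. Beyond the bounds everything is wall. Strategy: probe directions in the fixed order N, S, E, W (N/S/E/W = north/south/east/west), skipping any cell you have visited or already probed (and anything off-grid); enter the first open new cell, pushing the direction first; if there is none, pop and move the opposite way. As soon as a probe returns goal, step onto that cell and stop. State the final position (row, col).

% sense(dir='south') => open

% push(x='south') => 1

% move(dir='south') => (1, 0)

% sense(dir='south') => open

% push(x='south') => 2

% move(dir='south') => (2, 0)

% sense(dir='south') => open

% push(x='south') => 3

% move(dir='south') => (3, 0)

% sense(dir='south') => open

% push(x='south') => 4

% move(dir='south') => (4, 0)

% sense(dir='south') => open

% push(x='south') => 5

% move(dir='south') => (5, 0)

% sense(dir='east') => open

% push(x='east') => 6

% move(dir='east') => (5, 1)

% sense(dir='north') => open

% push(x='north') => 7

% move(dir='north') => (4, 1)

% sense(dir='north') => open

% push(x='north') => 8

% move(dir='north') => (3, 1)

% sense(dir='north') => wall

% sense(dir='east') => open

% push(x='east') => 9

% move(dir='east') => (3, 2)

% sense(dir='north') => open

% push(x='north') => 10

% move(dir='north') => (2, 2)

% sense(dir='north') => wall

% sense(dir='east') => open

% push(x='east') => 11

% move(dir='east') => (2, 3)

% sense(dir='north') => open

% push(x='north') => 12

% move(dir='north') => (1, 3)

% sense(dir='north') => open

% push(x='north') => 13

% move(dir='north') => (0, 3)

% sense(dir='east') => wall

% sense(dir='west') => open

% push(x='west') => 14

% move(dir='west') => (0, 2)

% sense(dir='west') => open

% push(x='west') => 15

% move(dir='west') => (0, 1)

% sense(dir='south') => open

% push(x='south') => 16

% move(dir='south') => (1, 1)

% pop() => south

% move(dir='north') => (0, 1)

% pop() => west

% move(dir='east') => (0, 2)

% pop() => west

% move(dir='east') => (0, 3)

% pop() => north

% move(dir='south') => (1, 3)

% sense(dir='east') => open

% push(x='east') => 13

% move(dir='east') => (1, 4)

% sense(dir='south') => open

% push(x='south') => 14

% move(dir='south') => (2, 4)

% sense(dir='south') => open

% push(x='south') => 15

% move(dir='south') => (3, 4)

% sense(dir='south') => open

% push(x='south') => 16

% move(dir='south') => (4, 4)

% sense(dir='south') => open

% push(x='south') => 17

% move(dir='south') => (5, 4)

% sense(dir='west') => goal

% move(dir='west') => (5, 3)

Answer: (5, 3)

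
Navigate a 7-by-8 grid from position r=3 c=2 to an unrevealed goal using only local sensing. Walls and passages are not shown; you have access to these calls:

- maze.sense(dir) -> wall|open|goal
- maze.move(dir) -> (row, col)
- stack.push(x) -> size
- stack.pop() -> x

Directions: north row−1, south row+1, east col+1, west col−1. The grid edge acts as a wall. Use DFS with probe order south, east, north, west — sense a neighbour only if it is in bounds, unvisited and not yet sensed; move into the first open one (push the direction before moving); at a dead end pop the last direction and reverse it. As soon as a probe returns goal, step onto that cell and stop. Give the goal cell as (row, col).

Using sense passing dir→south, yielding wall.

Using sense passing dir→east, and see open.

I call push passing x→east, and see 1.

Invoking move passing dir→east, — result: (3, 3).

Invoking sense passing dir→south, — result: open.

Then push passing x→south, — result: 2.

I call move passing dir→south, yielding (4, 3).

I call sense passing dir→south, and observe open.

Now I run push passing x→south, giving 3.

Invoking move passing dir→south, → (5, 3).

Then sense passing dir→south, : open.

I use push passing x→south, and observe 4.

I use move passing dir→south, yielding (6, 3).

Next I call sense passing dir→east, : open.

Using push passing x→east, → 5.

I use move passing dir→east, which returns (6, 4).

Invoking sense passing dir→east, — result: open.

Calling push passing x→east, which returns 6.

Then move passing dir→east, : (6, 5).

Invoking sense passing dir→east, → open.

Calling push passing x→east, : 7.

I try move passing dir→east, giving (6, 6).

Calling sense passing dir→east, → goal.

Calling move passing dir→east, and see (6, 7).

Answer: (6, 7)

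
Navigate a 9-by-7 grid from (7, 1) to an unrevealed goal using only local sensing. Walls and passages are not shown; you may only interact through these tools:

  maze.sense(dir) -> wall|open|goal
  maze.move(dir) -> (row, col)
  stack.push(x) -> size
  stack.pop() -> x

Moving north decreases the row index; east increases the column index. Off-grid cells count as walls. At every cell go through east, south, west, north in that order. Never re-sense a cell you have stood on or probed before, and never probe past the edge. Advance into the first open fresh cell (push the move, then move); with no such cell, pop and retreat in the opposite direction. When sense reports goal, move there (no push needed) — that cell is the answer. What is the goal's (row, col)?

Calling maze.sense using dir='east', and see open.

Then stack.push using x='east', giving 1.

Then maze.move using dir='east', yielding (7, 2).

Now I run maze.sense using dir='east', → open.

I call stack.push using x='east', and observe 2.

I try maze.move using dir='east', giving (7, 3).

I call maze.sense using dir='east', and see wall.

Calling maze.sense using dir='south', → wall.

I try maze.sense using dir='north', and observe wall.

I invoke stack.pop, giving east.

Calling maze.move using dir='west', giving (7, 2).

I call maze.sense using dir='south', — result: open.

I call stack.push using x='south', and see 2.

I try maze.move using dir='south', which returns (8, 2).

Calling maze.sense using dir='west', : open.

Next I call stack.push using x='west', — result: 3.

I try maze.move using dir='west', which returns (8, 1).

Then maze.sense using dir='west', : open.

I run stack.push using x='west', giving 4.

Next I call maze.move using dir='west', — result: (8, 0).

Now I run maze.sense using dir='north', and observe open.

I run stack.push using x='north', yielding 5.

I call maze.move using dir='north', and observe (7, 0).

Now I run maze.sense using dir='north', yielding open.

Invoking stack.push using x='north', giving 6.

I try maze.move using dir='north', yielding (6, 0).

Next I call maze.sense using dir='east', → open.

Now I run stack.push using x='east', — result: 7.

Then maze.move using dir='east', and see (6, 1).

Next I call maze.sense using dir='east', which returns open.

Calling stack.push using x='east', and see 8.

I invoke maze.move using dir='east', and see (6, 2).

I use maze.sense using dir='north', : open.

I invoke stack.push using x='north', — result: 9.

I invoke maze.move using dir='north', : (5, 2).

I use maze.sense using dir='east', giving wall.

I try maze.sense using dir='west', yielding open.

Then stack.push using x='west', yielding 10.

Invoking maze.move using dir='west', : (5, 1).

Calling maze.sense using dir='west', → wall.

Calling maze.sense using dir='north', : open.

Calling stack.push using x='north', giving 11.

Then maze.move using dir='north', and observe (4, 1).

Using maze.sense using dir='east', and observe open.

Invoking stack.push using x='east', → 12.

I run maze.move using dir='east', yielding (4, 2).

Calling maze.sense using dir='east', giving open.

Calling stack.push using x='east', which returns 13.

I invoke maze.move using dir='east', and see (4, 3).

I use maze.sense using dir='east', — result: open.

Next I call stack.push using x='east', and observe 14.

Now I run maze.move using dir='east', giving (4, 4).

I try maze.sense using dir='east', → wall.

Invoking maze.sense using dir='south', and observe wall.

I run maze.sense using dir='north', and get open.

I invoke stack.push using x='north', → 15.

Using maze.move using dir='north', giving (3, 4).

Next I call maze.sense using dir='east', — result: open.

I use stack.push using x='east', — result: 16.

I use maze.move using dir='east', → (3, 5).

I run maze.sense using dir='east', and observe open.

Calling stack.push using x='east', — result: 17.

I run maze.move using dir='east', → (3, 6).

Now I run maze.sense using dir='south', which returns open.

I invoke stack.push using x='south', → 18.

I try maze.move using dir='south', and get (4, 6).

I use maze.sense using dir='south', and see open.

I invoke stack.push using x='south', : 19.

I call maze.move using dir='south', giving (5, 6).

Using maze.sense using dir='south', : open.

Now I run stack.push using x='south', and observe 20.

Then maze.move using dir='south', which returns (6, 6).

Using maze.sense using dir='south', and get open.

Invoking stack.push using x='south', : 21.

Then maze.move using dir='south', → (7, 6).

I run maze.sense using dir='south', and get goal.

Then maze.move using dir='south', and observe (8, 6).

Answer: (8, 6)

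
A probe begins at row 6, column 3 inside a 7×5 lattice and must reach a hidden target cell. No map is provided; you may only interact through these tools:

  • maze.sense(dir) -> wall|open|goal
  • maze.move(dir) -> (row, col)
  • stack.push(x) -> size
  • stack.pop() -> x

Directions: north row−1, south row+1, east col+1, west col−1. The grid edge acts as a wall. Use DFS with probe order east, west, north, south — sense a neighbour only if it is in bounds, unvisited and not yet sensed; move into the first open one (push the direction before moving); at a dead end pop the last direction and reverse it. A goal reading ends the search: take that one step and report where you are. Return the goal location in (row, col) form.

I run maze.sense(dir='east'), → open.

I call stack.push(x='east'), and get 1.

I try maze.move(dir='east'), : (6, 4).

Now I run maze.sense(dir='north'), giving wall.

Then stack.pop(), and observe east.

Using maze.move(dir='west'), : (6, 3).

Next I call maze.sense(dir='west'), which returns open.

Then stack.push(x='west'), → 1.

Next I call maze.move(dir='west'), → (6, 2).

I try maze.sense(dir='west'), yielding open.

Using stack.push(x='west'), and see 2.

I call maze.move(dir='west'), and get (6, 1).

Then maze.sense(dir='west'), yielding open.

I call stack.push(x='west'), : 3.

I invoke maze.move(dir='west'), : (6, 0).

Now I run maze.sense(dir='north'), yielding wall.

Invoking stack.pop(), giving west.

Invoking maze.move(dir='east'), — result: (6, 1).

I call maze.sense(dir='north'), and get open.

I run stack.push(x='north'), yielding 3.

Now I run maze.move(dir='north'), which returns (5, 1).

Now I run maze.sense(dir='east'), and observe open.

Calling stack.push(x='east'), → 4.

Using maze.move(dir='east'), — result: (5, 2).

Calling maze.sense(dir='east'), and get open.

I call stack.push(x='east'), yielding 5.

Invoking maze.move(dir='east'), : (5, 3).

I use maze.sense(dir='north'), — result: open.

Then stack.push(x='north'), → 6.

Now I run maze.move(dir='north'), yielding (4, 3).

Using maze.sense(dir='east'), giving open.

I run stack.push(x='east'), giving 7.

Using maze.move(dir='east'), yielding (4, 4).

Now I run maze.sense(dir='north'), and observe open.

Then stack.push(x='north'), → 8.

Invoking maze.move(dir='north'), and observe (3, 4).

Now I run maze.sense(dir='west'), giving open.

I use stack.push(x='west'), which returns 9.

I run maze.move(dir='west'), yielding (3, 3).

Next I call maze.sense(dir='west'), yielding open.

Using stack.push(x='west'), and get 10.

Next I call maze.move(dir='west'), : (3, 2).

Calling maze.sense(dir='west'), yielding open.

I use stack.push(x='west'), and observe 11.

Now I run maze.move(dir='west'), and observe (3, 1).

Next I call maze.sense(dir='west'), giving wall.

Next I call maze.sense(dir='north'), — result: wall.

I try maze.sense(dir='south'), yielding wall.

I try stack.pop(), — result: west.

Then maze.move(dir='east'), which returns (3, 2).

Using maze.sense(dir='north'), → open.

I run stack.push(x='north'), : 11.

I call maze.move(dir='north'), and see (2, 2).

Now I run maze.sense(dir='east'), yielding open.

I call stack.push(x='east'), which returns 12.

Then maze.move(dir='east'), giving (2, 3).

Next I call maze.sense(dir='east'), and get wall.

I invoke maze.sense(dir='north'), — result: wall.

Using stack.pop(), and get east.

Now I run maze.move(dir='west'), and get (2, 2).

Then maze.sense(dir='north'), and see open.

I run stack.push(x='north'), : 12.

Calling maze.move(dir='north'), — result: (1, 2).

Calling maze.sense(dir='west'), — result: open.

I call stack.push(x='west'), : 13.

Now I run maze.move(dir='west'), → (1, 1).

I invoke maze.sense(dir='west'), yielding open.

Invoking stack.push(x='west'), and see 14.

I try maze.move(dir='west'), giving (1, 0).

I try maze.sense(dir='north'), : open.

I invoke stack.push(x='north'), and observe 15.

Invoking maze.move(dir='north'), and get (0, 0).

I try maze.sense(dir='east'), and get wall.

I run stack.pop, : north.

I call maze.move(dir='south'), and see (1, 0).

I call maze.sense(dir='south'), and get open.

I invoke stack.push(x='south'), and observe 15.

I use maze.move(dir='south'), : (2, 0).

I use stack.pop(), which returns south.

Using maze.move(dir='north'), → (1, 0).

Invoking stack.pop(), → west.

I try maze.move(dir='east'), : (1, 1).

I use stack.pop(), yielding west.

Now I run maze.move(dir='east'), and get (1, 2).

Now I run maze.sense(dir='north'), and get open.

Invoking stack.push(x='north'), and observe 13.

Calling maze.move(dir='north'), and get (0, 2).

I invoke maze.sense(dir='east'), which returns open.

Invoking stack.push(x='east'), and see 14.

I call maze.move(dir='east'), — result: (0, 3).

Invoking maze.sense(dir='east'), : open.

I invoke stack.push(x='east'), — result: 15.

I invoke maze.move(dir='east'), — result: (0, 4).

Calling maze.sense(dir='south'), — result: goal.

I call maze.move(dir='south'), giving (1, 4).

Answer: (1, 4)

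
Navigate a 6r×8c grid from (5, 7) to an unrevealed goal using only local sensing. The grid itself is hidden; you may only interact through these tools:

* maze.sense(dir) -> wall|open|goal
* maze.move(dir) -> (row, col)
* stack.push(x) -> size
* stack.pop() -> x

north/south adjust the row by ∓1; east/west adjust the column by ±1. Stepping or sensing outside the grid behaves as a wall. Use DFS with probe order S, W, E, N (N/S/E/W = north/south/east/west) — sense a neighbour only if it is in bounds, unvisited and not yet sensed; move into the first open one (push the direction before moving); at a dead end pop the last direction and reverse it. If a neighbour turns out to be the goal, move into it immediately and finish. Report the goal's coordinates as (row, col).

$ maze.sense dir→west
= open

$ stack.push x→west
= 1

$ maze.move dir→west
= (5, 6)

$ maze.sense dir→west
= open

$ stack.push x→west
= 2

$ maze.move dir→west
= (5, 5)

$ maze.sense dir→west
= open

$ stack.push x→west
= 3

$ maze.move dir→west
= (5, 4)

$ maze.sense dir→west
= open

$ stack.push x→west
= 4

$ maze.move dir→west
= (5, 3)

$ maze.sense dir→west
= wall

$ maze.sense dir→north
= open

$ stack.push x→north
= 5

$ maze.move dir→north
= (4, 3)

$ maze.sense dir→west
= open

$ stack.push x→west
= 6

$ maze.move dir→west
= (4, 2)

$ maze.sense dir→west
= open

$ stack.push x→west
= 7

$ maze.move dir→west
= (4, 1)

$ maze.sense dir→south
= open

$ stack.push x→south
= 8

$ maze.move dir→south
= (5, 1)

$ maze.sense dir→west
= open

$ stack.push x→west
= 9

$ maze.move dir→west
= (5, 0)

$ maze.sense dir→north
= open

$ stack.push x→north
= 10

$ maze.move dir→north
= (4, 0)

$ maze.sense dir→north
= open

$ stack.push x→north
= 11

$ maze.move dir→north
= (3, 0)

$ maze.sense dir→east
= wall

$ maze.sense dir→north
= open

$ stack.push x→north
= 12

$ maze.move dir→north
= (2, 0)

$ maze.sense dir→east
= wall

$ maze.sense dir→north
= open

$ stack.push x→north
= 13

$ maze.move dir→north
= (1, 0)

$ maze.sense dir→east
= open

$ stack.push x→east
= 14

$ maze.move dir→east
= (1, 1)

$ maze.sense dir→east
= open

$ stack.push x→east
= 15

$ maze.move dir→east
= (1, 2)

$ maze.sense dir→south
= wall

$ maze.sense dir→east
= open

$ stack.push x→east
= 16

$ maze.move dir→east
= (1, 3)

$ maze.sense dir→south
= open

$ stack.push x→south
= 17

$ maze.move dir→south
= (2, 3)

$ maze.sense dir→south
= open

$ stack.push x→south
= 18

$ maze.move dir→south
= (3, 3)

$ maze.sense dir→west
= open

$ stack.push x→west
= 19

$ maze.move dir→west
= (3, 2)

$ stack.pop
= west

$ maze.move dir→east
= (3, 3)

$ maze.sense dir→east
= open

$ stack.push x→east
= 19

$ maze.move dir→east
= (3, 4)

$ maze.sense dir→south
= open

$ stack.push x→south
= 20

$ maze.move dir→south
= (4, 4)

$ maze.sense dir→east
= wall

$ stack.pop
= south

$ maze.move dir→north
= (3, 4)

$ maze.sense dir→east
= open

$ stack.push x→east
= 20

$ maze.move dir→east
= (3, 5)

$ maze.sense dir→east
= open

$ stack.push x→east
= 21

$ maze.move dir→east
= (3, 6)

$ maze.sense dir→south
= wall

$ maze.sense dir→east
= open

$ stack.push x→east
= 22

$ maze.move dir→east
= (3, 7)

$ maze.sense dir→south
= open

$ stack.push x→south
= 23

$ maze.move dir→south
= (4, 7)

$ stack.pop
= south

$ maze.move dir→north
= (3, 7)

$ maze.sense dir→north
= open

$ stack.push x→north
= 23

$ maze.move dir→north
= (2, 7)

$ maze.sense dir→west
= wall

$ maze.sense dir→north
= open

$ stack.push x→north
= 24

$ maze.move dir→north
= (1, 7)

$ maze.sense dir→west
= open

$ stack.push x→west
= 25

$ maze.move dir→west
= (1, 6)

$ maze.sense dir→west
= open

$ stack.push x→west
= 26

$ maze.move dir→west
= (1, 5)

$ maze.sense dir→south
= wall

$ maze.sense dir→west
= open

$ stack.push x→west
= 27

$ maze.move dir→west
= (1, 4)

$ maze.sense dir→south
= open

$ stack.push x→south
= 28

$ maze.move dir→south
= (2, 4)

$ stack.pop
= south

$ maze.move dir→north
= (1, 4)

$ maze.sense dir→north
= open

$ stack.push x→north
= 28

$ maze.move dir→north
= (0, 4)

$ maze.sense dir→west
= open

$ stack.push x→west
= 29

$ maze.move dir→west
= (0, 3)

$ maze.sense dir→west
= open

$ stack.push x→west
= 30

$ maze.move dir→west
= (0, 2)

$ maze.sense dir→west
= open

$ stack.push x→west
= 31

$ maze.move dir→west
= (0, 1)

$ maze.sense dir→west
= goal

$ maze.move dir→west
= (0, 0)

Answer: (0, 0)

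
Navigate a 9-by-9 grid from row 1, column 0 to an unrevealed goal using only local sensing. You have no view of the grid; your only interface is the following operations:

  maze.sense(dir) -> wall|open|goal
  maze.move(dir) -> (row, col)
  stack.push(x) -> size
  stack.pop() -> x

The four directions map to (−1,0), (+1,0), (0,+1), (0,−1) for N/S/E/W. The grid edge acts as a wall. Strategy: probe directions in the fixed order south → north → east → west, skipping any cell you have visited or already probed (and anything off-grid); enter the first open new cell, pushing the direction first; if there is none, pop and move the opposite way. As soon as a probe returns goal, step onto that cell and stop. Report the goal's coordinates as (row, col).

Invoking maze.sense with dir: south, — result: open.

Next I call stack.push with x: south, — result: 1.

Now I run maze.move with dir: south, which returns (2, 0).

I run maze.sense with dir: south, giving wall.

I invoke maze.sense with dir: east, and observe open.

I invoke stack.push with x: east, : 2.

I use maze.move with dir: east, : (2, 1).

Then maze.sense with dir: south, : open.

Calling stack.push with x: south, and get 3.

Calling maze.move with dir: south, yielding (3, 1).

Invoking maze.sense with dir: south, and get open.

Using stack.push with x: south, which returns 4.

Calling maze.move with dir: south, : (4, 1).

Using maze.sense with dir: south, : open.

I call stack.push with x: south, → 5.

I use maze.move with dir: south, and observe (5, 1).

I try maze.sense with dir: south, and get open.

Calling stack.push with x: south, and see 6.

I invoke maze.move with dir: south, and see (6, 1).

I try maze.sense with dir: south, : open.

Invoking stack.push with x: south, and see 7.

I use maze.move with dir: south, which returns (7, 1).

Then maze.sense with dir: south, and observe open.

Now I run stack.push with x: south, → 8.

I use maze.move with dir: south, and observe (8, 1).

Invoking maze.sense with dir: east, giving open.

Next I call stack.push with x: east, giving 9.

I invoke maze.move with dir: east, : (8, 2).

Using maze.sense with dir: north, : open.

I call stack.push with x: north, — result: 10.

I call maze.move with dir: north, which returns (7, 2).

Now I run maze.sense with dir: north, giving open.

Invoking stack.push with x: north, yielding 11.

Using maze.move with dir: north, → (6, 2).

Using maze.sense with dir: north, yielding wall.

I invoke maze.sense with dir: east, and see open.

Invoking stack.push with x: east, → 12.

Next I call maze.move with dir: east, → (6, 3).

I try maze.sense with dir: south, → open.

Invoking stack.push with x: south, which returns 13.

I call maze.move with dir: south, and observe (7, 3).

Calling maze.sense with dir: south, and get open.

I use stack.push with x: south, → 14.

Next I call maze.move with dir: south, which returns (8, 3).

Using maze.sense with dir: east, which returns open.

Next I call stack.push with x: east, and observe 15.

Calling maze.move with dir: east, giving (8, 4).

Using maze.sense with dir: north, giving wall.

I call maze.sense with dir: east, and see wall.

I run stack.pop(), yielding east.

Then maze.move with dir: west, and get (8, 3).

Using stack.pop(), and get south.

Then maze.move with dir: north, giving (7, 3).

Calling stack.pop, which returns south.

I run maze.move with dir: north, yielding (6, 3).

I use maze.sense with dir: north, and observe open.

Then stack.push with x: north, → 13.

Using maze.move with dir: north, giving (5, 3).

Calling maze.sense with dir: north, — result: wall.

I run maze.sense with dir: east, → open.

I invoke stack.push with x: east, and see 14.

Calling maze.move with dir: east, yielding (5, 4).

Now I run maze.sense with dir: south, giving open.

Invoking stack.push with x: south, which returns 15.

I run maze.move with dir: south, and get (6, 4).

I try maze.sense with dir: east, yielding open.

Using stack.push with x: east, and see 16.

Calling maze.move with dir: east, : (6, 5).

Calling maze.sense with dir: south, giving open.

I call stack.push with x: south, and see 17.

I use maze.move with dir: south, which returns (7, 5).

Then maze.sense with dir: east, which returns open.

I use stack.push with x: east, and get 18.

I call maze.move with dir: east, and observe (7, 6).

Then maze.sense with dir: south, and get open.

Invoking stack.push with x: south, : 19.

Next I call maze.move with dir: south, : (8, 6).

Calling maze.sense with dir: east, : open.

I try stack.push with x: east, giving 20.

Now I run maze.move with dir: east, giving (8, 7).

Next I call maze.sense with dir: north, and see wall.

Next I call maze.sense with dir: east, and get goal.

Invoking maze.move with dir: east, → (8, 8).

Answer: (8, 8)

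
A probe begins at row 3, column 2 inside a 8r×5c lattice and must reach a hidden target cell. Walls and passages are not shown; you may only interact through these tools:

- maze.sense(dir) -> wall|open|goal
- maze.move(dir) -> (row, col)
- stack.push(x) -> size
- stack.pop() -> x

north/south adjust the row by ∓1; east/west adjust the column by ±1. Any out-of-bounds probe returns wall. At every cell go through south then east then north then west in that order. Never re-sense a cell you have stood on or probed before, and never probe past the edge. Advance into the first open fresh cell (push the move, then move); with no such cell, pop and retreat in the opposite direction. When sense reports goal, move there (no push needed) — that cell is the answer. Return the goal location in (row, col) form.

Action: maze.sense[dir: south]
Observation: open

Action: stack.push[x: south]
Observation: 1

Action: maze.move[dir: south]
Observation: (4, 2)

Action: maze.sense[dir: south]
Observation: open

Action: stack.push[x: south]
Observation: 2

Action: maze.move[dir: south]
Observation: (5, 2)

Action: maze.sense[dir: south]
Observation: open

Action: stack.push[x: south]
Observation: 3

Action: maze.move[dir: south]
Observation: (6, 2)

Action: maze.sense[dir: south]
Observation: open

Action: stack.push[x: south]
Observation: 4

Action: maze.move[dir: south]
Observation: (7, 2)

Action: maze.sense[dir: east]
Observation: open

Action: stack.push[x: east]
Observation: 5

Action: maze.move[dir: east]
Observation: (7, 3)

Action: maze.sense[dir: east]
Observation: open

Action: stack.push[x: east]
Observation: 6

Action: maze.move[dir: east]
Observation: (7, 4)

Action: maze.sense[dir: north]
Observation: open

Action: stack.push[x: north]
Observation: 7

Action: maze.move[dir: north]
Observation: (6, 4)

Action: maze.sense[dir: north]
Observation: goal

Action: maze.move[dir: north]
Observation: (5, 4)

Answer: (5, 4)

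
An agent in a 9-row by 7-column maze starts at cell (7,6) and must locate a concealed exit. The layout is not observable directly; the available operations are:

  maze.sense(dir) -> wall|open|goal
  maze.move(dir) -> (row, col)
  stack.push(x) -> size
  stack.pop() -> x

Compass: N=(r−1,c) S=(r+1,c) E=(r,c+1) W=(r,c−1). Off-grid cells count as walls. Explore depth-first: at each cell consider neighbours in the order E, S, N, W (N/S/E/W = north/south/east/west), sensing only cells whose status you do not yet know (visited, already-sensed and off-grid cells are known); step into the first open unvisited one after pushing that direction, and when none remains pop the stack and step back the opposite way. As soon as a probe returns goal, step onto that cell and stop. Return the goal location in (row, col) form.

I run maze.sense on dir='south', and get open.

I try stack.push on x='south', → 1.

Using maze.move on dir='south', and observe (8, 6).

Then maze.sense on dir='west', which returns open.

Next I call stack.push on x='west', → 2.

Calling maze.move on dir='west', and observe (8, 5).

I use maze.sense on dir='north', and get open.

I run stack.push on x='north', → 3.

Using maze.move on dir='north', yielding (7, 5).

I call maze.sense on dir='north', : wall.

I use maze.sense on dir='west', which returns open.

I invoke stack.push on x='west', and observe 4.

Using maze.move on dir='west', giving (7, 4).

Now I run maze.sense on dir='south', and observe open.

Using stack.push on x='south', and get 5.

Now I run maze.move on dir='south', giving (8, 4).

I use maze.sense on dir='west', and see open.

I use stack.push on x='west', giving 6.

I try maze.move on dir='west', and observe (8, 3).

I run maze.sense on dir='north', giving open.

Calling stack.push on x='north', giving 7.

I try maze.move on dir='north', : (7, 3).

Using maze.sense on dir='north', and see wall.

Invoking maze.sense on dir='west', — result: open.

I call stack.push on x='west', and see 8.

Next I call maze.move on dir='west', and see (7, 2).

Next I call maze.sense on dir='south', — result: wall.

Calling maze.sense on dir='north', and get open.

Calling stack.push on x='north', → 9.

Then maze.move on dir='north', which returns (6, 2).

I try maze.sense on dir='north', and get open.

I invoke stack.push on x='north', and see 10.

I call maze.move on dir='north', and get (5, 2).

I run maze.sense on dir='east', — result: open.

Then stack.push on x='east', yielding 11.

I invoke maze.move on dir='east', → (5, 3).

I run maze.sense on dir='east', and see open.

Next I call stack.push on x='east', yielding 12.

I call maze.move on dir='east', : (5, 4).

Calling maze.sense on dir='east', giving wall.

I run maze.sense on dir='south', : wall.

Using maze.sense on dir='north', which returns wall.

Now I run stack.pop(), → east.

I call maze.move on dir='west', and observe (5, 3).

Invoking maze.sense on dir='north', — result: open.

I call stack.push on x='north', — result: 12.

Then maze.move on dir='north', → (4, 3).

I use maze.sense on dir='north', → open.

Invoking stack.push on x='north', yielding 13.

I try maze.move on dir='north', and see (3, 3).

Calling maze.sense on dir='east', → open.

I run stack.push on x='east', → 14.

Next I call maze.move on dir='east', and get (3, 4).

I run maze.sense on dir='east', which returns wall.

I run maze.sense on dir='north', and observe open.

I call stack.push on x='north', : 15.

I run maze.move on dir='north', and observe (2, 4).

Next I call maze.sense on dir='east', giving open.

I invoke stack.push on x='east', and observe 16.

Invoking maze.move on dir='east', and get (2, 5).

Now I run maze.sense on dir='east', and see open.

Then stack.push on x='east', : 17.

I invoke maze.move on dir='east', which returns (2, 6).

Using maze.sense on dir='south', giving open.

Then stack.push on x='south', and see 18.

I try maze.move on dir='south', which returns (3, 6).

Then maze.sense on dir='south', → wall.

I run stack.pop, → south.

I invoke maze.move on dir='north', and see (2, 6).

Calling maze.sense on dir='north', and see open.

Using stack.push on x='north', and see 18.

I run maze.move on dir='north', which returns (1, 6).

I use maze.sense on dir='north', and see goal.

I try maze.move on dir='north', and observe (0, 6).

Answer: (0, 6)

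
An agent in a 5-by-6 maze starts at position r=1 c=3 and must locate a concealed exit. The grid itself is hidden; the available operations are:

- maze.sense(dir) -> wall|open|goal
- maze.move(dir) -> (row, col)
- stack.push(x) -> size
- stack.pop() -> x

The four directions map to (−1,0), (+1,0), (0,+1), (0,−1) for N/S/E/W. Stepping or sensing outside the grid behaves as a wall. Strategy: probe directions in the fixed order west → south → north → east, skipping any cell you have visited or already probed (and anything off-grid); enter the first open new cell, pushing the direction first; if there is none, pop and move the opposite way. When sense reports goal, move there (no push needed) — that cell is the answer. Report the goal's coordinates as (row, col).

==> maze.sense(dir: west)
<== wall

==> maze.sense(dir: south)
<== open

==> stack.push(x: south)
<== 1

==> maze.move(dir: south)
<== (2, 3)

==> maze.sense(dir: west)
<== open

==> stack.push(x: west)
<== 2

==> maze.move(dir: west)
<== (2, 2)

==> maze.sense(dir: west)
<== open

==> stack.push(x: west)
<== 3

==> maze.move(dir: west)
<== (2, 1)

==> maze.sense(dir: west)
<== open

==> stack.push(x: west)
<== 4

==> maze.move(dir: west)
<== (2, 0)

==> maze.sense(dir: south)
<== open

==> stack.push(x: south)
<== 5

==> maze.move(dir: south)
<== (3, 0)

==> maze.sense(dir: south)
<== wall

==> maze.sense(dir: east)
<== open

==> stack.push(x: east)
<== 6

==> maze.move(dir: east)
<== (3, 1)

==> maze.sense(dir: south)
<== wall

==> maze.sense(dir: east)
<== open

==> stack.push(x: east)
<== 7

==> maze.move(dir: east)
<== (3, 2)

==> maze.sense(dir: south)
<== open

==> stack.push(x: south)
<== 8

==> maze.move(dir: south)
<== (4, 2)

==> maze.sense(dir: east)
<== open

==> stack.push(x: east)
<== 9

==> maze.move(dir: east)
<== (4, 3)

==> maze.sense(dir: north)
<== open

==> stack.push(x: north)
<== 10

==> maze.move(dir: north)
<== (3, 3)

==> maze.sense(dir: east)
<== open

==> stack.push(x: east)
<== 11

==> maze.move(dir: east)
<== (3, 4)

==> maze.sense(dir: south)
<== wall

==> maze.sense(dir: north)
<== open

==> stack.push(x: north)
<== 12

==> maze.move(dir: north)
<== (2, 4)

==> maze.sense(dir: north)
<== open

==> stack.push(x: north)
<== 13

==> maze.move(dir: north)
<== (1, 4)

==> maze.sense(dir: north)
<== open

==> stack.push(x: north)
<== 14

==> maze.move(dir: north)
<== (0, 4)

==> maze.sense(dir: west)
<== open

==> stack.push(x: west)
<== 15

==> maze.move(dir: west)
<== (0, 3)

==> maze.sense(dir: west)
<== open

==> stack.push(x: west)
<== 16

==> maze.move(dir: west)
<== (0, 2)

==> maze.sense(dir: west)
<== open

==> stack.push(x: west)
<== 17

==> maze.move(dir: west)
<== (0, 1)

==> maze.sense(dir: west)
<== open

==> stack.push(x: west)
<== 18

==> maze.move(dir: west)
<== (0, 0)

==> maze.sense(dir: south)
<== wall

==> stack.pop()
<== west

==> maze.move(dir: east)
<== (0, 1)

==> maze.sense(dir: south)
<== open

==> stack.push(x: south)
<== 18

==> maze.move(dir: south)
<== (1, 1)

==> stack.pop()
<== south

==> maze.move(dir: north)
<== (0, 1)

==> stack.pop()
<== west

==> maze.move(dir: east)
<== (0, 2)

==> stack.pop()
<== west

==> maze.move(dir: east)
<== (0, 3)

==> stack.pop()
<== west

==> maze.move(dir: east)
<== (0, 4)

==> maze.sense(dir: east)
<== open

==> stack.push(x: east)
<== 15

==> maze.move(dir: east)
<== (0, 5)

==> maze.sense(dir: south)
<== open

==> stack.push(x: south)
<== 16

==> maze.move(dir: south)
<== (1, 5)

==> maze.sense(dir: south)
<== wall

==> stack.pop()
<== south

==> maze.move(dir: north)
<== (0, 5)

==> stack.pop()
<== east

==> maze.move(dir: west)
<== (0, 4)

==> stack.pop()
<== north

==> maze.move(dir: south)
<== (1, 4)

==> stack.pop()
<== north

==> maze.move(dir: south)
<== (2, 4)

==> stack.pop()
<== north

==> maze.move(dir: south)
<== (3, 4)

==> maze.sense(dir: east)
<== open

==> stack.push(x: east)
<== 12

==> maze.move(dir: east)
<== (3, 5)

==> maze.sense(dir: south)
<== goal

==> maze.move(dir: south)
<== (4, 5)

Answer: (4, 5)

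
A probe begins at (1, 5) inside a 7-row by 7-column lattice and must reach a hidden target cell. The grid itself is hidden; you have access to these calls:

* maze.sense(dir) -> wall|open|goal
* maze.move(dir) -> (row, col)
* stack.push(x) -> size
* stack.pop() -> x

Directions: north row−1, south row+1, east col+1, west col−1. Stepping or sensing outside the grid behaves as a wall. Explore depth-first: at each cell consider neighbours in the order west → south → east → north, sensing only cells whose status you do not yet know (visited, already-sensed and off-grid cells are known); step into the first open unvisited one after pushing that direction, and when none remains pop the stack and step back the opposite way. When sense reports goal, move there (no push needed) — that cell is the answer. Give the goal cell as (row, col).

-- maze.sense(dir='west') : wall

-- maze.sense(dir='south') : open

-- stack.push(x='south') : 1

-- maze.move(dir='south') : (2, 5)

-- maze.sense(dir='west') : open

-- stack.push(x='west') : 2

-- maze.move(dir='west') : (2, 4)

-- maze.sense(dir='west') : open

-- stack.push(x='west') : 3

-- maze.move(dir='west') : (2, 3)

-- maze.sense(dir='west') : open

-- stack.push(x='west') : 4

-- maze.move(dir='west') : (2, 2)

-- maze.sense(dir='west') : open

-- stack.push(x='west') : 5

-- maze.move(dir='west') : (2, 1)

-- maze.sense(dir='west') : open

-- stack.push(x='west') : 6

-- maze.move(dir='west') : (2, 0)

-- maze.sense(dir='south') : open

-- stack.push(x='south') : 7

-- maze.move(dir='south') : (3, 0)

-- maze.sense(dir='south') : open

-- stack.push(x='south') : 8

-- maze.move(dir='south') : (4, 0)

-- maze.sense(dir='south') : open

-- stack.push(x='south') : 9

-- maze.move(dir='south') : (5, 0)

-- maze.sense(dir='south') : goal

-- maze.move(dir='south') : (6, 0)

Answer: (6, 0)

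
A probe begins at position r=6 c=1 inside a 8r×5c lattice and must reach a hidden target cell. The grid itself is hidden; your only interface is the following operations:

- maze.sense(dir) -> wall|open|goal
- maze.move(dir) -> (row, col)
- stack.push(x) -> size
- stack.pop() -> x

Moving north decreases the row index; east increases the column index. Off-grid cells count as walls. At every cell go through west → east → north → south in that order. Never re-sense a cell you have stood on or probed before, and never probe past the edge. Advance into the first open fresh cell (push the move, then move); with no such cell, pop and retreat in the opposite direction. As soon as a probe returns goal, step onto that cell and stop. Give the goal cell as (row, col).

Act: maze.sense[dir→west]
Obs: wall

Act: maze.sense[dir→east]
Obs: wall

Act: maze.sense[dir→north]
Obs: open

Act: stack.push[x→north]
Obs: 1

Act: maze.move[dir→north]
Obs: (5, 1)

Act: maze.sense[dir→west]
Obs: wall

Act: maze.sense[dir→east]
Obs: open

Act: stack.push[x→east]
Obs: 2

Act: maze.move[dir→east]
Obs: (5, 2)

Act: maze.sense[dir→east]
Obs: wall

Act: maze.sense[dir→north]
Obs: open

Act: stack.push[x→north]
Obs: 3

Act: maze.move[dir→north]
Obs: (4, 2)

Act: maze.sense[dir→west]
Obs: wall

Act: maze.sense[dir→east]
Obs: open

Act: stack.push[x→east]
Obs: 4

Act: maze.move[dir→east]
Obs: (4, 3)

Act: maze.sense[dir→east]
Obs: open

Act: stack.push[x→east]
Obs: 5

Act: maze.move[dir→east]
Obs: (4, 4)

Act: maze.sense[dir→north]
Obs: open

Act: stack.push[x→north]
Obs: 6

Act: maze.move[dir→north]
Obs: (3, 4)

Act: maze.sense[dir→west]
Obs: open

Act: stack.push[x→west]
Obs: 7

Act: maze.move[dir→west]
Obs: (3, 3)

Act: maze.sense[dir→west]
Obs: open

Act: stack.push[x→west]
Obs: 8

Act: maze.move[dir→west]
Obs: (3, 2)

Act: maze.sense[dir→west]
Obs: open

Act: stack.push[x→west]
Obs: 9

Act: maze.move[dir→west]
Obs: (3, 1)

Act: maze.sense[dir→west]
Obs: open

Act: stack.push[x→west]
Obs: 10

Act: maze.move[dir→west]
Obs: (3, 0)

Act: maze.sense[dir→north]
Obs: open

Act: stack.push[x→north]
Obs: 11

Act: maze.move[dir→north]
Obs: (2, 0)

Act: maze.sense[dir→east]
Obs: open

Act: stack.push[x→east]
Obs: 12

Act: maze.move[dir→east]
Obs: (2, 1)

Act: maze.sense[dir→east]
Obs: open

Act: stack.push[x→east]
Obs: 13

Act: maze.move[dir→east]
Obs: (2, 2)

Act: maze.sense[dir→east]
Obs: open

Act: stack.push[x→east]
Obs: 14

Act: maze.move[dir→east]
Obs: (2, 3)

Act: maze.sense[dir→east]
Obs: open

Act: stack.push[x→east]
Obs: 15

Act: maze.move[dir→east]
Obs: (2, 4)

Act: maze.sense[dir→north]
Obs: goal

Act: maze.move[dir→north]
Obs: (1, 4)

Answer: (1, 4)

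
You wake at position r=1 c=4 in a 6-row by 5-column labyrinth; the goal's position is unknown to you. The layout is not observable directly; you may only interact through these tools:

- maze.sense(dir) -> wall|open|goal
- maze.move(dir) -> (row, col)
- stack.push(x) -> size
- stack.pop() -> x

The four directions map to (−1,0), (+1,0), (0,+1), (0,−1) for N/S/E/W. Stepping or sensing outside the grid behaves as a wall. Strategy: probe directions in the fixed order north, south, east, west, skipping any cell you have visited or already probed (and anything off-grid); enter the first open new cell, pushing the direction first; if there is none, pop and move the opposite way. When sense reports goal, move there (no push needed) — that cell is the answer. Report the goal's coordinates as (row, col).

Do: maze.sense[dir=north]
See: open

Do: stack.push[x=north]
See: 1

Do: maze.move[dir=north]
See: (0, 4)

Do: maze.sense[dir=west]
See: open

Do: stack.push[x=west]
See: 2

Do: maze.move[dir=west]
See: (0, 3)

Do: maze.sense[dir=south]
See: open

Do: stack.push[x=south]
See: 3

Do: maze.move[dir=south]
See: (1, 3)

Do: maze.sense[dir=south]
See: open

Do: stack.push[x=south]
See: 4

Do: maze.move[dir=south]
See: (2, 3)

Do: maze.sense[dir=south]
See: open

Do: stack.push[x=south]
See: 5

Do: maze.move[dir=south]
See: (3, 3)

Do: maze.sense[dir=south]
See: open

Do: stack.push[x=south]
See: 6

Do: maze.move[dir=south]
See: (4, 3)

Do: maze.sense[dir=south]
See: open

Do: stack.push[x=south]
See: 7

Do: maze.move[dir=south]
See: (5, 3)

Do: maze.sense[dir=east]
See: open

Do: stack.push[x=east]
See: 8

Do: maze.move[dir=east]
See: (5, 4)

Do: maze.sense[dir=north]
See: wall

Do: stack.pop[]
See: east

Do: maze.move[dir=west]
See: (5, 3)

Do: maze.sense[dir=west]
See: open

Do: stack.push[x=west]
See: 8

Do: maze.move[dir=west]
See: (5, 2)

Do: maze.sense[dir=north]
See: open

Do: stack.push[x=north]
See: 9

Do: maze.move[dir=north]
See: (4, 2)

Do: maze.sense[dir=north]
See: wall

Do: maze.sense[dir=west]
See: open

Do: stack.push[x=west]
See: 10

Do: maze.move[dir=west]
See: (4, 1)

Do: maze.sense[dir=north]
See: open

Do: stack.push[x=north]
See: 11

Do: maze.move[dir=north]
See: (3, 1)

Do: maze.sense[dir=north]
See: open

Do: stack.push[x=north]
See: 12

Do: maze.move[dir=north]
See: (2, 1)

Do: maze.sense[dir=north]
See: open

Do: stack.push[x=north]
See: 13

Do: maze.move[dir=north]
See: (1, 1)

Do: maze.sense[dir=north]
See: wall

Do: maze.sense[dir=east]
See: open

Do: stack.push[x=east]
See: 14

Do: maze.move[dir=east]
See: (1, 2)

Do: maze.sense[dir=north]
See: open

Do: stack.push[x=north]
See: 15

Do: maze.move[dir=north]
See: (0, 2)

Do: stack.pop[]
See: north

Do: maze.move[dir=south]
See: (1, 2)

Do: maze.sense[dir=south]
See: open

Do: stack.push[x=south]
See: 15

Do: maze.move[dir=south]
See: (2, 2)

Do: stack.pop[]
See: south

Do: maze.move[dir=north]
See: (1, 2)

Do: stack.pop[]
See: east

Do: maze.move[dir=west]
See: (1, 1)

Do: maze.sense[dir=west]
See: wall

Do: stack.pop[]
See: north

Do: maze.move[dir=south]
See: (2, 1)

Do: maze.sense[dir=west]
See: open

Do: stack.push[x=west]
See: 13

Do: maze.move[dir=west]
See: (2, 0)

Do: maze.sense[dir=south]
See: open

Do: stack.push[x=south]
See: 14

Do: maze.move[dir=south]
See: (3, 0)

Do: maze.sense[dir=south]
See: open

Do: stack.push[x=south]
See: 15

Do: maze.move[dir=south]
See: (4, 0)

Do: maze.sense[dir=south]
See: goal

Do: maze.move[dir=south]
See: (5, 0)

Answer: (5, 0)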